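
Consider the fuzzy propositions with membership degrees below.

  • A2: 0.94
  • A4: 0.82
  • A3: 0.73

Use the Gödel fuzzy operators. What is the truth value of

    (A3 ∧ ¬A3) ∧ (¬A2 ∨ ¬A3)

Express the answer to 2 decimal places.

¬A3 = 1 − 0.73 = 0.27
A3 ∧ ¬A3 = min(a, b) on (0.73, 0.27) = 0.27
¬A2 = 1 − 0.94 = 0.06
¬A3 = 1 − 0.73 = 0.27
¬A2 ∨ ¬A3 = max(a, b) on (0.06, 0.27) = 0.27
(A3 ∧ ¬A3) ∧ (¬A2 ∨ ¬A3) = min(a, b) on (0.27, 0.27) = 0.27

0.27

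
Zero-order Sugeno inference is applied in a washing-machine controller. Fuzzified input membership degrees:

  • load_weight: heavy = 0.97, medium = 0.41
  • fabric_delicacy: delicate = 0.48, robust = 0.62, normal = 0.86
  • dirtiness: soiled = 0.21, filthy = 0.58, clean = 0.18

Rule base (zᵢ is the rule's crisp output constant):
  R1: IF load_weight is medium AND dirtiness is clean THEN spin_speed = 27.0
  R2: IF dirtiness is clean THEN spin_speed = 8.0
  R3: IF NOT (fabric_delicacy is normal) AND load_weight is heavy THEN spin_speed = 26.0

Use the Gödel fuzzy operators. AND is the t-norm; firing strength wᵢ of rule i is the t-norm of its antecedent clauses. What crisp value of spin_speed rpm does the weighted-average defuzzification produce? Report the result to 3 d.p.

R1 (z=27.0): medium=0.41, clean=0.18; AND[min(a, b)] → w = 0.18
R2 (z=8.0): clean=0.18 → w = 0.18
R3 (z=26.0): ¬normal=1−0.86=0.14, heavy=0.97; AND[min(a, b)] → w = 0.14
Weighted average = (0.18·27.0 + 0.18·8.0 + 0.14·26.0) / (0.18 + 0.18 + 0.14)
  = 9.9400 / 0.5000 = 19.880

19.880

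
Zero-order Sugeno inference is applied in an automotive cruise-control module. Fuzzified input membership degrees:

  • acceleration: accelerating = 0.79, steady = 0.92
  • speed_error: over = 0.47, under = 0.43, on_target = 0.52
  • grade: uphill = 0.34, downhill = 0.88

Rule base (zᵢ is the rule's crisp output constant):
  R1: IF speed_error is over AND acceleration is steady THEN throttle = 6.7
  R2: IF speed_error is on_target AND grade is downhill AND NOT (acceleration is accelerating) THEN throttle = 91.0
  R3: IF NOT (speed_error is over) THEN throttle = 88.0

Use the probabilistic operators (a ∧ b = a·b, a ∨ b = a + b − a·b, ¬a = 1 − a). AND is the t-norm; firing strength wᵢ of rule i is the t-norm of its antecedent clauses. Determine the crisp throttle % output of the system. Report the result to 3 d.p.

R1 (z=6.7): over=0.47, steady=0.92; AND[a·b] → w = 0.4324
R2 (z=91.0): on_target=0.52, downhill=0.88, ¬accelerating=1−0.79=0.21; AND[a·b] → w = 0.0961
R3 (z=88.0): ¬over=1−0.47=0.53 → w = 0.5300
Weighted average = (0.4324·6.7 + 0.0961·91.0 + 0.5300·88.0) / (0.4324 + 0.0961 + 0.5300)
  = 58.2818 / 1.0585 = 55.061

55.061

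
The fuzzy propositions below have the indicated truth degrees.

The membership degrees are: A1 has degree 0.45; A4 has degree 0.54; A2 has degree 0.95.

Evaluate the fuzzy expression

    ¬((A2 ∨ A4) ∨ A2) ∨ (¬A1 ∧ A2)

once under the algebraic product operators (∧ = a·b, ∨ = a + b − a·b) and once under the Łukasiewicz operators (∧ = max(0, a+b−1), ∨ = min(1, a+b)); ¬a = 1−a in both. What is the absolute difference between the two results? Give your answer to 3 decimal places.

0.023

Under algebraic product:
  A2 ∨ A4 = a + b − a·b on (0.9500, 0.5400) = 0.9770
  (A2 ∨ A4) ∨ A2 = a + b − a·b on (0.9770, 0.9500) = 0.9989
  ¬((A2 ∨ A4) ∨ A2) = 1 − 0.9989 = 0.0011
  ¬A1 = 1 − 0.4500 = 0.5500
  ¬A1 ∧ A2 = a·b on (0.5500, 0.9500) = 0.5225
  ¬((A2 ∨ A4) ∨ A2) ∨ (¬A1 ∧ A2) = a + b − a·b on (0.0011, 0.5225) = 0.5230
  → value = 0.5230
Under Łukasiewicz:
  A2 ∨ A4 = min(1, a+b) on (0.95, 0.54) = 1.00
  (A2 ∨ A4) ∨ A2 = min(1, a+b) on (1.00, 0.95) = 1.00
  ¬((A2 ∨ A4) ∨ A2) = 1 − 1.00 = 0.00
  ¬A1 = 1 − 0.45 = 0.55
  ¬A1 ∧ A2 = max(0, a+b−1) on (0.55, 0.95) = 0.50
  ¬((A2 ∨ A4) ∨ A2) ∨ (¬A1 ∧ A2) = min(1, a+b) on (0.00, 0.50) = 0.50
  → value = 0.5000
|0.5230 − 0.5000| = 0.023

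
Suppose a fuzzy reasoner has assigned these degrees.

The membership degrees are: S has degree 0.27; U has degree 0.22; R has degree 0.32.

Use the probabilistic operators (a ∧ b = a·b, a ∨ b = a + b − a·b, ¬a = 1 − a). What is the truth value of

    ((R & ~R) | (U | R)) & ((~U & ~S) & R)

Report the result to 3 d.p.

0.107

~R = 1 − 0.3200 = 0.6800
R & ~R = a·b on (0.3200, 0.6800) = 0.2176
U | R = a + b − a·b on (0.2200, 0.3200) = 0.4696
(R & ~R) | (U | R) = a + b − a·b on (0.2176, 0.4696) = 0.5850
~U = 1 − 0.2200 = 0.7800
~S = 1 − 0.2700 = 0.7300
~U & ~S = a·b on (0.7800, 0.7300) = 0.5694
(~U & ~S) & R = a·b on (0.5694, 0.3200) = 0.1822
((R & ~R) | (U | R)) & ((~U & ~S) & R) = a·b on (0.5850, 0.1822) = 0.1066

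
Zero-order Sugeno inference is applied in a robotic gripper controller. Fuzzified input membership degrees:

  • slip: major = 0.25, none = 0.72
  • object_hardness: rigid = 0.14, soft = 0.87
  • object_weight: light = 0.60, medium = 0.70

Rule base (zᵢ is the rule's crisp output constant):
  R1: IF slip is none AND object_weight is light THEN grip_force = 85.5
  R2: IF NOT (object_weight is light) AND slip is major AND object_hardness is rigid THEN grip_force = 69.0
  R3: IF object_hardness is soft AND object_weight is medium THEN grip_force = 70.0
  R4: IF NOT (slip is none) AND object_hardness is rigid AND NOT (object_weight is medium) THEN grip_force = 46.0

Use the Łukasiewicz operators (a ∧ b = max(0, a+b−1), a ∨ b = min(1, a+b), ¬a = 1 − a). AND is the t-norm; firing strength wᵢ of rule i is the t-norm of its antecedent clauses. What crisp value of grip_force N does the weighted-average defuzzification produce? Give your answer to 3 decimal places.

75.573

R1 (z=85.5): none=0.72, light=0.60; AND[max(0, a+b−1)] → w = 0.32
R2 (z=69.0): ¬light=1−0.60=0.40, major=0.25, rigid=0.14; AND[max(0, a+b−1)] → w = 0.00
R3 (z=70.0): soft=0.87, medium=0.70; AND[max(0, a+b−1)] → w = 0.57
R4 (z=46.0): ¬none=1−0.72=0.28, rigid=0.14, ¬medium=1−0.70=0.30; AND[max(0, a+b−1)] → w = 0.00
Weighted average = (0.32·85.5 + 0.00·69.0 + 0.57·70.0 + 0.00·46.0) / (0.32 + 0.00 + 0.57 + 0.00)
  = 67.2600 / 0.8900 = 75.573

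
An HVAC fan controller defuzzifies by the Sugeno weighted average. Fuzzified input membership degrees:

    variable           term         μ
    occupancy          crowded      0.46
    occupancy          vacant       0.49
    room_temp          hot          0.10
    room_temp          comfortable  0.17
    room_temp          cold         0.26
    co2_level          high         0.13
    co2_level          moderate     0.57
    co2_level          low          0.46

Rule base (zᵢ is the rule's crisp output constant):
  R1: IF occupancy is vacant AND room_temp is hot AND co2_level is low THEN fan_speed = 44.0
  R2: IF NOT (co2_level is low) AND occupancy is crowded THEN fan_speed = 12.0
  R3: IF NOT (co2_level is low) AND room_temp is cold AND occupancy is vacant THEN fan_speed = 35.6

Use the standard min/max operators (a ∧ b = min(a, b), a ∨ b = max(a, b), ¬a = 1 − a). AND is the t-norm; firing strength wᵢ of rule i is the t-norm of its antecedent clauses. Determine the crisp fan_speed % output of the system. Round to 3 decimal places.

23.385

R1 (z=44.0): vacant=0.49, hot=0.10, low=0.46; AND[min(a, b)] → w = 0.10
R2 (z=12.0): ¬low=1−0.46=0.54, crowded=0.46; AND[min(a, b)] → w = 0.46
R3 (z=35.6): ¬low=1−0.46=0.54, cold=0.26, vacant=0.49; AND[min(a, b)] → w = 0.26
Weighted average = (0.10·44.0 + 0.46·12.0 + 0.26·35.6) / (0.10 + 0.46 + 0.26)
  = 19.1760 / 0.8200 = 23.385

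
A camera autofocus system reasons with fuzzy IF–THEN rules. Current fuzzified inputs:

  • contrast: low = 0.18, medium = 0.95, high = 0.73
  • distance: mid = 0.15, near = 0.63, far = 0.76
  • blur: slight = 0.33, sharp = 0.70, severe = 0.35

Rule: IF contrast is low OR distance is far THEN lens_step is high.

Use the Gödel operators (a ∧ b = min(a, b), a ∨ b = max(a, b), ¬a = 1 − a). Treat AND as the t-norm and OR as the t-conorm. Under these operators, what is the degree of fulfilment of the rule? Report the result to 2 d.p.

0.76

firing strength: low=0.18, far=0.76; OR[max(a, b)] → w = 0.76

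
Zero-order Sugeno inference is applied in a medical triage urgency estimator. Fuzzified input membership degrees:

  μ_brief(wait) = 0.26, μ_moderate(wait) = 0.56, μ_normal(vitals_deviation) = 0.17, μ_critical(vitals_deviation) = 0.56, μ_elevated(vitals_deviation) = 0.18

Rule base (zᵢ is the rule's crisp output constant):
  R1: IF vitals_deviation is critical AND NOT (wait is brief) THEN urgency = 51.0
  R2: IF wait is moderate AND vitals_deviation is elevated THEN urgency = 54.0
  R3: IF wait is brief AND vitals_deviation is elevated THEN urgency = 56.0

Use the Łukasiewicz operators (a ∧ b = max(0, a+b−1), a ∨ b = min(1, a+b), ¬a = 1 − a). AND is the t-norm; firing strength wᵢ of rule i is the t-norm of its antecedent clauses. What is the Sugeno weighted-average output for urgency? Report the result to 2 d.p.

51.00

R1 (z=51.0): critical=0.56, ¬brief=1−0.26=0.74; AND[max(0, a+b−1)] → w = 0.30
R2 (z=54.0): moderate=0.56, elevated=0.18; AND[max(0, a+b−1)] → w = 0.00
R3 (z=56.0): brief=0.26, elevated=0.18; AND[max(0, a+b−1)] → w = 0.00
Weighted average = (0.30·51.0 + 0.00·54.0 + 0.00·56.0) / (0.30 + 0.00 + 0.00)
  = 15.3000 / 0.3000 = 51.00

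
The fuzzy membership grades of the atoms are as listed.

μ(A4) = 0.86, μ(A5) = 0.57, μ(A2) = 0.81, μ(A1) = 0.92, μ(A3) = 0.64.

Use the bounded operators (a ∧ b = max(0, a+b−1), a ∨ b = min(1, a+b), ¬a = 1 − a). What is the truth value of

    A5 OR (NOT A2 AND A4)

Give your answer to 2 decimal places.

NOT A2 = 1 − 0.81 = 0.19
NOT A2 AND A4 = max(0, a+b−1) on (0.19, 0.86) = 0.05
A5 OR (NOT A2 AND A4) = min(1, a+b) on (0.57, 0.05) = 0.62

0.62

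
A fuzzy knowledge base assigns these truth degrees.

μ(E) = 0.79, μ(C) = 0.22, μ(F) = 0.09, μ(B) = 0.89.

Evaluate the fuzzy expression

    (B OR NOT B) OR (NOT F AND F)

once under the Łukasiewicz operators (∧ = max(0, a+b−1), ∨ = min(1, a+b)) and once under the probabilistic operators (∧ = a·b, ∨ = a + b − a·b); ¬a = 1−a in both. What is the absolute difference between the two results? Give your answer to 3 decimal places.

Under Łukasiewicz:
  NOT B = 1 − 0.89 = 0.11
  B OR NOT B = min(1, a+b) on (0.89, 0.11) = 1.00
  NOT F = 1 − 0.09 = 0.91
  NOT F AND F = max(0, a+b−1) on (0.91, 0.09) = 0.00
  (B OR NOT B) OR (NOT F AND F) = min(1, a+b) on (1.00, 0.00) = 1.00
  → value = 1.0000
Under probabilistic:
  NOT B = 1 − 0.8900 = 0.1100
  B OR NOT B = a + b − a·b on (0.8900, 0.1100) = 0.9021
  NOT F = 1 − 0.0900 = 0.9100
  NOT F AND F = a·b on (0.9100, 0.0900) = 0.0819
  (B OR NOT B) OR (NOT F AND F) = a + b − a·b on (0.9021, 0.0819) = 0.9101
  → value = 0.9101
|1.0000 − 0.9101| = 0.090

0.090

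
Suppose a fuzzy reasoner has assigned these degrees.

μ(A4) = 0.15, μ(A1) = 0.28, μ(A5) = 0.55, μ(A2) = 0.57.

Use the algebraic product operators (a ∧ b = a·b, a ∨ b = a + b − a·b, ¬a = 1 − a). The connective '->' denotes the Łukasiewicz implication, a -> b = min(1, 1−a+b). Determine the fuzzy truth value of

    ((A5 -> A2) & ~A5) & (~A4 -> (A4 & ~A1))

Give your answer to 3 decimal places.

A5 -> A2  [Łukasiewicz: min(1, 1−a+b)] with a=0.5500, b=0.5700 → 1.0000
~A5 = 1 − 0.5500 = 0.4500
(A5 -> A2) & ~A5 = a·b on (1.0000, 0.4500) = 0.4500
~A4 = 1 − 0.1500 = 0.8500
~A1 = 1 − 0.2800 = 0.7200
A4 & ~A1 = a·b on (0.1500, 0.7200) = 0.1080
~A4 -> (A4 & ~A1)  [Łukasiewicz: min(1, 1−a+b)] with a=0.8500, b=0.1080 → 0.2580
((A5 -> A2) & ~A5) & (~A4 -> (A4 & ~A1)) = a·b on (0.4500, 0.2580) = 0.1161

0.116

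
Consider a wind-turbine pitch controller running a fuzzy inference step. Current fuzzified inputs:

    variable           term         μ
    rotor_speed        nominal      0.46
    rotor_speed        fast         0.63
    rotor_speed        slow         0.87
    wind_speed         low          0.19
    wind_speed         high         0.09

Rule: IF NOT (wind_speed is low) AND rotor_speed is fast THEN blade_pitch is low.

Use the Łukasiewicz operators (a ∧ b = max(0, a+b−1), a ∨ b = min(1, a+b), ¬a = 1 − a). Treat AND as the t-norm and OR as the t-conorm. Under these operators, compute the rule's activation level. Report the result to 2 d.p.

0.44

firing strength: ¬low=1−0.19=0.81, fast=0.63; AND[max(0, a+b−1)] → w = 0.44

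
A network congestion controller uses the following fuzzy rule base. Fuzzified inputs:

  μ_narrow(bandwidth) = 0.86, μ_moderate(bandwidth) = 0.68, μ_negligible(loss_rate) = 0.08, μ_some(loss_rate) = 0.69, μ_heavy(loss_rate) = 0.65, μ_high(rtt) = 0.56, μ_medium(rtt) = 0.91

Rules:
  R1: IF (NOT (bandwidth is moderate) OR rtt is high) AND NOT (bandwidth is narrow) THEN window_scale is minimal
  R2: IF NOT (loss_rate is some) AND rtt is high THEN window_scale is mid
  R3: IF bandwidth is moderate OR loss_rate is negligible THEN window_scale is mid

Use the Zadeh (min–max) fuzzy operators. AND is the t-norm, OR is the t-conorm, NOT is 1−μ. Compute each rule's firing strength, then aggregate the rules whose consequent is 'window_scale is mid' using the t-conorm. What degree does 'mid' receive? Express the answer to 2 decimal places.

0.68

R1: (¬moderate=1−0.68=0.32 OR high=0.56) = 0.56; AND[min(a, b)] with ¬narrow=1−0.86=0.14 → w = 0.14
R2: ¬some=1−0.69=0.31, high=0.56; AND[min(a, b)] → w = 0.31
R3: moderate=0.68, negligible=0.08; OR[max(a, b)] → w = 0.68
Rules with consequent 'mid': {R2, R3} → strengths 0.31, 0.68
Aggregate via t-conorm [max(a, b)]: 0.68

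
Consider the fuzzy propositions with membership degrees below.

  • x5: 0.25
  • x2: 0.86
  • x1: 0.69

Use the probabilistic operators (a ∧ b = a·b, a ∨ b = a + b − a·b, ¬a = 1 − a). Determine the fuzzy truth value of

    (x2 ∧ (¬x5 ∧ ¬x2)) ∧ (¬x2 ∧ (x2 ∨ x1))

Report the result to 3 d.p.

¬x5 = 1 − 0.2500 = 0.7500
¬x2 = 1 − 0.8600 = 0.1400
¬x5 ∧ ¬x2 = a·b on (0.7500, 0.1400) = 0.1050
x2 ∧ (¬x5 ∧ ¬x2) = a·b on (0.8600, 0.1050) = 0.0903
¬x2 = 1 − 0.8600 = 0.1400
x2 ∨ x1 = a + b − a·b on (0.8600, 0.6900) = 0.9566
¬x2 ∧ (x2 ∨ x1) = a·b on (0.1400, 0.9566) = 0.1339
(x2 ∧ (¬x5 ∧ ¬x2)) ∧ (¬x2 ∧ (x2 ∨ x1)) = a·b on (0.0903, 0.1339) = 0.0121

0.012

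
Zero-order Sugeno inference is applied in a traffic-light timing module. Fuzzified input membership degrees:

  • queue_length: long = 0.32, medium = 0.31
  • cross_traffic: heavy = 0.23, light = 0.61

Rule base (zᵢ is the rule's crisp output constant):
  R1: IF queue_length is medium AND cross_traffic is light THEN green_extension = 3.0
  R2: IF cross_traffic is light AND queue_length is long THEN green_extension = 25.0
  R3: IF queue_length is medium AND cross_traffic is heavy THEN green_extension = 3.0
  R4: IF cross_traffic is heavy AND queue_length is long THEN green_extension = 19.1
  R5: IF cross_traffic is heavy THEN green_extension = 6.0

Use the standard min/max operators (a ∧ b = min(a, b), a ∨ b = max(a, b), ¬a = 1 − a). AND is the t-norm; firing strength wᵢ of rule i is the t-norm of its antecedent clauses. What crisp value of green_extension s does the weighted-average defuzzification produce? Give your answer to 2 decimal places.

R1 (z=3.0): medium=0.31, light=0.61; AND[min(a, b)] → w = 0.31
R2 (z=25.0): light=0.61, long=0.32; AND[min(a, b)] → w = 0.32
R3 (z=3.0): medium=0.31, heavy=0.23; AND[min(a, b)] → w = 0.23
R4 (z=19.1): heavy=0.23, long=0.32; AND[min(a, b)] → w = 0.23
R5 (z=6.0): heavy=0.23 → w = 0.23
Weighted average = (0.31·3.0 + 0.32·25.0 + 0.23·3.0 + 0.23·19.1 + 0.23·6.0) / (0.31 + 0.32 + 0.23 + 0.23 + 0.23)
  = 15.3930 / 1.3200 = 11.66

11.66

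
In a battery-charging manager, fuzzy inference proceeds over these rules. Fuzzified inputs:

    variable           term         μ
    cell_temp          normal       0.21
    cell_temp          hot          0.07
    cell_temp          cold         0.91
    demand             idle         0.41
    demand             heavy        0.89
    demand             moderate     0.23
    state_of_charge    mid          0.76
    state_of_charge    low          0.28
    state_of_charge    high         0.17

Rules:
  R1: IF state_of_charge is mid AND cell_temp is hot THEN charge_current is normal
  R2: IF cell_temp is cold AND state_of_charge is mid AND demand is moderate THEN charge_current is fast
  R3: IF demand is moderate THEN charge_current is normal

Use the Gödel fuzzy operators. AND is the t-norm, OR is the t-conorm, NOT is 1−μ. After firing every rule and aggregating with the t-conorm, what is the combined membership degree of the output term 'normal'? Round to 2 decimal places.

R1: mid=0.76, hot=0.07; AND[min(a, b)] → w = 0.07
R2: cold=0.91, mid=0.76, moderate=0.23; AND[min(a, b)] → w = 0.23
R3: moderate=0.23 → w = 0.23
Rules with consequent 'normal': {R1, R3} → strengths 0.07, 0.23
Aggregate via t-conorm [max(a, b)]: 0.23

0.23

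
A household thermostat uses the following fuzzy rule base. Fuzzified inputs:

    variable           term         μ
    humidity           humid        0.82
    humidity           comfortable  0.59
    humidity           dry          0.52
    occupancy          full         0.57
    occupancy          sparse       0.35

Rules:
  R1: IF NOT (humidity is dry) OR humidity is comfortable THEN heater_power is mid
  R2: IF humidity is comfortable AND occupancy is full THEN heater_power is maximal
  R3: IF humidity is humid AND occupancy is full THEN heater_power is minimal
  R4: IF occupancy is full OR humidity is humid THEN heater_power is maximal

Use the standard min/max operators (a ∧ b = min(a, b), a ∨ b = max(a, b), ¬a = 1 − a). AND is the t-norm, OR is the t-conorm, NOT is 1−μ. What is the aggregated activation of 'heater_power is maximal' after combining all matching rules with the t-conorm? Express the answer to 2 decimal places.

0.82

R1: ¬dry=1−0.52=0.48, comfortable=0.59; OR[max(a, b)] → w = 0.59
R2: comfortable=0.59, full=0.57; AND[min(a, b)] → w = 0.57
R3: humid=0.82, full=0.57; AND[min(a, b)] → w = 0.57
R4: full=0.57, humid=0.82; OR[max(a, b)] → w = 0.82
Rules with consequent 'maximal': {R2, R4} → strengths 0.57, 0.82
Aggregate via t-conorm [max(a, b)]: 0.82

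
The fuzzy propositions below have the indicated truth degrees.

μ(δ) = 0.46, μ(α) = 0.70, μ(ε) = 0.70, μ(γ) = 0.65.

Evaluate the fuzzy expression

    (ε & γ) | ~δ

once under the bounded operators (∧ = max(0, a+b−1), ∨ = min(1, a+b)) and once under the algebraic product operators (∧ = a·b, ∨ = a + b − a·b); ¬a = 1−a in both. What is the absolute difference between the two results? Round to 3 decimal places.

Under bounded:
  ε & γ = max(0, a+b−1) on (0.70, 0.65) = 0.35
  ~δ = 1 − 0.46 = 0.54
  (ε & γ) | ~δ = min(1, a+b) on (0.35, 0.54) = 0.89
  → value = 0.8900
Under algebraic product:
  ε & γ = a·b on (0.7000, 0.6500) = 0.4550
  ~δ = 1 − 0.4600 = 0.5400
  (ε & γ) | ~δ = a + b − a·b on (0.4550, 0.5400) = 0.7493
  → value = 0.7493
|0.8900 − 0.7493| = 0.141

0.141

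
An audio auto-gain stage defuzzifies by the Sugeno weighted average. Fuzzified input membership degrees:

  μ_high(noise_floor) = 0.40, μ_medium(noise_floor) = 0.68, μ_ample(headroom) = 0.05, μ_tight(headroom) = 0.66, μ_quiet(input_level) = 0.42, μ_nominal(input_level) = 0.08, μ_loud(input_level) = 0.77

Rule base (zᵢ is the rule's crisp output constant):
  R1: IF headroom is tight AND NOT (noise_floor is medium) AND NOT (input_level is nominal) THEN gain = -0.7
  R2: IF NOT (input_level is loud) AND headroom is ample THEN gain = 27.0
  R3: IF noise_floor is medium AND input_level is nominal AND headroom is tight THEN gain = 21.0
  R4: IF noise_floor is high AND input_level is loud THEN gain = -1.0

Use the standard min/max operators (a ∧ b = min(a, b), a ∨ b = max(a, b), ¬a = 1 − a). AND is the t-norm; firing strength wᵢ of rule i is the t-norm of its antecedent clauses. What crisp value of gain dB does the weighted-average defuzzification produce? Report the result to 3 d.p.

2.831

R1 (z=-0.7): tight=0.66, ¬medium=1−0.68=0.32, ¬nominal=1−0.08=0.92; AND[min(a, b)] → w = 0.32
R2 (z=27.0): ¬loud=1−0.77=0.23, ample=0.05; AND[min(a, b)] → w = 0.05
R3 (z=21.0): medium=0.68, nominal=0.08, tight=0.66; AND[min(a, b)] → w = 0.08
R4 (z=-1.0): high=0.40, loud=0.77; AND[min(a, b)] → w = 0.40
Weighted average = (0.32·-0.7 + 0.05·27.0 + 0.08·21.0 + 0.40·-1.0) / (0.32 + 0.05 + 0.08 + 0.40)
  = 2.4060 / 0.8500 = 2.831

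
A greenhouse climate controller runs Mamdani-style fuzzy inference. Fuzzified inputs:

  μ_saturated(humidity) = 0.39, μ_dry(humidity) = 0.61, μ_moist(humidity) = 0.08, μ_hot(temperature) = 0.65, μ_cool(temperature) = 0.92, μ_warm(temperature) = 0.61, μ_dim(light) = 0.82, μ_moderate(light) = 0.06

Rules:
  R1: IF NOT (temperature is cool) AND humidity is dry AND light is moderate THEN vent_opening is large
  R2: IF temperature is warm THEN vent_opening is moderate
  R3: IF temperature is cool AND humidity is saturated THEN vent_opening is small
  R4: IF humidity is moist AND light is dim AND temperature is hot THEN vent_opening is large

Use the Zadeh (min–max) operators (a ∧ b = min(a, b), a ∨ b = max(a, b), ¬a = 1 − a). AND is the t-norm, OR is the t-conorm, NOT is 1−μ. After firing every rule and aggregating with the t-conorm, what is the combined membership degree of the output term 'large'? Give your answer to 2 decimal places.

R1: ¬cool=1−0.92=0.08, dry=0.61, moderate=0.06; AND[min(a, b)] → w = 0.06
R2: warm=0.61 → w = 0.61
R3: cool=0.92, saturated=0.39; AND[min(a, b)] → w = 0.39
R4: moist=0.08, dim=0.82, hot=0.65; AND[min(a, b)] → w = 0.08
Rules with consequent 'large': {R1, R4} → strengths 0.06, 0.08
Aggregate via t-conorm [max(a, b)]: 0.08

0.08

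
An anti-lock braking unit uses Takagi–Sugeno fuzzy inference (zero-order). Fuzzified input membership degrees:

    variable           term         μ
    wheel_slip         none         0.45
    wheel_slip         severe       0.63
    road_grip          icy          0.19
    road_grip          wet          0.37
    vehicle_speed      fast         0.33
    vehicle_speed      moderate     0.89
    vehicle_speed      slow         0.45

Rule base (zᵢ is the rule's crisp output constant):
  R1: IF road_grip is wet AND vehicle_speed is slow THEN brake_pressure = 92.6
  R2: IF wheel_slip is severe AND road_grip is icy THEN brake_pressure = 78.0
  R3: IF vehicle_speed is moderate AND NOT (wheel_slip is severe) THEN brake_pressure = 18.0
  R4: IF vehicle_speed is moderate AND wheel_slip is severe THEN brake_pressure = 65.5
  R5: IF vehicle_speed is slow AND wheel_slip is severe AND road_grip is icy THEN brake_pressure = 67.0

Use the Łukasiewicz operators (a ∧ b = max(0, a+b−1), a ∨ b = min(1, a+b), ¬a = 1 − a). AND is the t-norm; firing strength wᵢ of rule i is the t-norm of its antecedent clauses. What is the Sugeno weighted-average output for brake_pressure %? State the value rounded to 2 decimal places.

R1 (z=92.6): wet=0.37, slow=0.45; AND[max(0, a+b−1)] → w = 0.00
R2 (z=78.0): severe=0.63, icy=0.19; AND[max(0, a+b−1)] → w = 0.00
R3 (z=18.0): moderate=0.89, ¬severe=1−0.63=0.37; AND[max(0, a+b−1)] → w = 0.26
R4 (z=65.5): moderate=0.89, severe=0.63; AND[max(0, a+b−1)] → w = 0.52
R5 (z=67.0): slow=0.45, severe=0.63, icy=0.19; AND[max(0, a+b−1)] → w = 0.00
Weighted average = (0.00·92.6 + 0.00·78.0 + 0.26·18.0 + 0.52·65.5 + 0.00·67.0) / (0.00 + 0.00 + 0.26 + 0.52 + 0.00)
  = 38.7400 / 0.7800 = 49.67

49.67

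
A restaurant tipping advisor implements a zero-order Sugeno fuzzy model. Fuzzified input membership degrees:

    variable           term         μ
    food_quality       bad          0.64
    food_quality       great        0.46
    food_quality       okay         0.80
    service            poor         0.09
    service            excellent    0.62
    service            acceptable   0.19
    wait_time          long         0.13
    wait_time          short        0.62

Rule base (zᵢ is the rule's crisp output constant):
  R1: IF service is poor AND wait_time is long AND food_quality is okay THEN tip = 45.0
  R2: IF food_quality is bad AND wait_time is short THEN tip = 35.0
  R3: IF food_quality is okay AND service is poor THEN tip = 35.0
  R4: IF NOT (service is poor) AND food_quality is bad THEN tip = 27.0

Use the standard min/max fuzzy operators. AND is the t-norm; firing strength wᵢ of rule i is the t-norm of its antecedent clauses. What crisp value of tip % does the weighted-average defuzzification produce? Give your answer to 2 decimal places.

R1 (z=45.0): poor=0.09, long=0.13, okay=0.80; AND[min(a, b)] → w = 0.09
R2 (z=35.0): bad=0.64, short=0.62; AND[min(a, b)] → w = 0.62
R3 (z=35.0): okay=0.80, poor=0.09; AND[min(a, b)] → w = 0.09
R4 (z=27.0): ¬poor=1−0.09=0.91, bad=0.64; AND[min(a, b)] → w = 0.64
Weighted average = (0.09·45.0 + 0.62·35.0 + 0.09·35.0 + 0.64·27.0) / (0.09 + 0.62 + 0.09 + 0.64)
  = 46.1800 / 1.4400 = 32.07

32.07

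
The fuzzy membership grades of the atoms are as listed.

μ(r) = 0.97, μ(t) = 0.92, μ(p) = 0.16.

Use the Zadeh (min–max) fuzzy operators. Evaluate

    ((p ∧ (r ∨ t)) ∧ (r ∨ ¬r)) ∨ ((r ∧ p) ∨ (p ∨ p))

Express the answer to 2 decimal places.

0.16

r ∨ t = max(a, b) on (0.97, 0.92) = 0.97
p ∧ (r ∨ t) = min(a, b) on (0.16, 0.97) = 0.16
¬r = 1 − 0.97 = 0.03
r ∨ ¬r = max(a, b) on (0.97, 0.03) = 0.97
(p ∧ (r ∨ t)) ∧ (r ∨ ¬r) = min(a, b) on (0.16, 0.97) = 0.16
r ∧ p = min(a, b) on (0.97, 0.16) = 0.16
p ∨ p = max(a, b) on (0.16, 0.16) = 0.16
(r ∧ p) ∨ (p ∨ p) = max(a, b) on (0.16, 0.16) = 0.16
((p ∧ (r ∨ t)) ∧ (r ∨ ¬r)) ∨ ((r ∧ p) ∨ (p ∨ p)) = max(a, b) on (0.16, 0.16) = 0.16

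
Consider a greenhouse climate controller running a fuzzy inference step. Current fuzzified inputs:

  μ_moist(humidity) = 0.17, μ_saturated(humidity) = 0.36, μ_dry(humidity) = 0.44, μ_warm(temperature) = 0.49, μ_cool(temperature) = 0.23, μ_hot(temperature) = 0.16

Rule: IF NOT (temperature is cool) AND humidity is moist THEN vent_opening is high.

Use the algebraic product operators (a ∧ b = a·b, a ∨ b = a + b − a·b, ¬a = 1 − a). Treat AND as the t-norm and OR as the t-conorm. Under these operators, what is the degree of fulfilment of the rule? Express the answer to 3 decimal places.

0.131

firing strength: ¬cool=1−0.23=0.77, moist=0.17; AND[a·b] → w = 0.1309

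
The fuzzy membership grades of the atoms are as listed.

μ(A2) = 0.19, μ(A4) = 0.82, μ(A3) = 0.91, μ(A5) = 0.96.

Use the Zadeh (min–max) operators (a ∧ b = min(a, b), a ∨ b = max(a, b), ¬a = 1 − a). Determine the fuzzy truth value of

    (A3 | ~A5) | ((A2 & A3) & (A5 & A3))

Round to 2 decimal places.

~A5 = 1 − 0.96 = 0.04
A3 | ~A5 = max(a, b) on (0.91, 0.04) = 0.91
A2 & A3 = min(a, b) on (0.19, 0.91) = 0.19
A5 & A3 = min(a, b) on (0.96, 0.91) = 0.91
(A2 & A3) & (A5 & A3) = min(a, b) on (0.19, 0.91) = 0.19
(A3 | ~A5) | ((A2 & A3) & (A5 & A3)) = max(a, b) on (0.91, 0.19) = 0.91

0.91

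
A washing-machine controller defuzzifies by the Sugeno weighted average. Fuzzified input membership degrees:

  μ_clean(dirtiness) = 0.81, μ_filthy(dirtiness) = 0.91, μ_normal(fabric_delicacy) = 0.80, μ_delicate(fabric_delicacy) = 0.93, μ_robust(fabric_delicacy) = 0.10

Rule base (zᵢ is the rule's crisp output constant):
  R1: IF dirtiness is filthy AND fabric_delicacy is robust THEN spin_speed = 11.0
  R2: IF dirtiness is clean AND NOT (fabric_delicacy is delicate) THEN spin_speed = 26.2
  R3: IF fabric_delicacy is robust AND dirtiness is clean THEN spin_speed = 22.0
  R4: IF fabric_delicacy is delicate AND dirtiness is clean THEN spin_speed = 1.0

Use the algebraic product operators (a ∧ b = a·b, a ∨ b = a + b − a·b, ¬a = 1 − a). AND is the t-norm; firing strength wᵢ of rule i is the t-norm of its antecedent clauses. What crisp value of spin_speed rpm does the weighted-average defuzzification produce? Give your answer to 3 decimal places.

R1 (z=11.0): filthy=0.91, robust=0.10; AND[a·b] → w = 0.0910
R2 (z=26.2): clean=0.81, ¬delicate=1−0.93=0.07; AND[a·b] → w = 0.0567
R3 (z=22.0): robust=0.10, clean=0.81; AND[a·b] → w = 0.0810
R4 (z=1.0): delicate=0.93, clean=0.81; AND[a·b] → w = 0.7533
Weighted average = (0.0910·11.0 + 0.0567·26.2 + 0.0810·22.0 + 0.7533·1.0) / (0.0910 + 0.0567 + 0.0810 + 0.7533)
  = 5.0218 / 0.9820 = 5.114

5.114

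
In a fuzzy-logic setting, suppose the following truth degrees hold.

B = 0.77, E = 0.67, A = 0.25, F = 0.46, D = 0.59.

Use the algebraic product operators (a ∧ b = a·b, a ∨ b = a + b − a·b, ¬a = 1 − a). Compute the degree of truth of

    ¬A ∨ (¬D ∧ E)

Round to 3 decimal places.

¬A = 1 − 0.2500 = 0.7500
¬D = 1 − 0.5900 = 0.4100
¬D ∧ E = a·b on (0.4100, 0.6700) = 0.2747
¬A ∨ (¬D ∧ E) = a + b − a·b on (0.7500, 0.2747) = 0.8187

0.819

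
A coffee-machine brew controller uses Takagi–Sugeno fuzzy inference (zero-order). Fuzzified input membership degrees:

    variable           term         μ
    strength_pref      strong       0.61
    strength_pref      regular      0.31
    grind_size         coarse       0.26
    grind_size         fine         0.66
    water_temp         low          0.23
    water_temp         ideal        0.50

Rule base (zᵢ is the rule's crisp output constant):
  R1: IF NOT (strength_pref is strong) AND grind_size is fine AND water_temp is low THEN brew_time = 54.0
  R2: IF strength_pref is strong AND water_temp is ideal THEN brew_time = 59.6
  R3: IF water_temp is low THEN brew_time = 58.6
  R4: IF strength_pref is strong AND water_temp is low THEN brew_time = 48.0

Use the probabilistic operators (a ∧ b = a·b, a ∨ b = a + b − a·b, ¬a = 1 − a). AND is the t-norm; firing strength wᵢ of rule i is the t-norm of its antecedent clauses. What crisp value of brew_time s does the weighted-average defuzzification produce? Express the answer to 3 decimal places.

56.620

R1 (z=54.0): ¬strong=1−0.61=0.39, fine=0.66, low=0.23; AND[a·b] → w = 0.0592
R2 (z=59.6): strong=0.61, ideal=0.50; AND[a·b] → w = 0.3050
R3 (z=58.6): low=0.23 → w = 0.2300
R4 (z=48.0): strong=0.61, low=0.23; AND[a·b] → w = 0.1403
Weighted average = (0.0592·54.0 + 0.3050·59.6 + 0.2300·58.6 + 0.1403·48.0) / (0.0592 + 0.3050 + 0.2300 + 0.1403)
  = 41.5873 / 0.7345 = 56.620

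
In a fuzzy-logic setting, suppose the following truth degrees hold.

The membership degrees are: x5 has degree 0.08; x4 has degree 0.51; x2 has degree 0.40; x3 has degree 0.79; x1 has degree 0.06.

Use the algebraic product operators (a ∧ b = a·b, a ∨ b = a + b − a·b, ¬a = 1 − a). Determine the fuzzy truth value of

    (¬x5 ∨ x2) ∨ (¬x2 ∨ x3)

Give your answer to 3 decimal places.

¬x5 = 1 − 0.0800 = 0.9200
¬x5 ∨ x2 = a + b − a·b on (0.9200, 0.4000) = 0.9520
¬x2 = 1 − 0.4000 = 0.6000
¬x2 ∨ x3 = a + b − a·b on (0.6000, 0.7900) = 0.9160
(¬x5 ∨ x2) ∨ (¬x2 ∨ x3) = a + b − a·b on (0.9520, 0.9160) = 0.9960

0.996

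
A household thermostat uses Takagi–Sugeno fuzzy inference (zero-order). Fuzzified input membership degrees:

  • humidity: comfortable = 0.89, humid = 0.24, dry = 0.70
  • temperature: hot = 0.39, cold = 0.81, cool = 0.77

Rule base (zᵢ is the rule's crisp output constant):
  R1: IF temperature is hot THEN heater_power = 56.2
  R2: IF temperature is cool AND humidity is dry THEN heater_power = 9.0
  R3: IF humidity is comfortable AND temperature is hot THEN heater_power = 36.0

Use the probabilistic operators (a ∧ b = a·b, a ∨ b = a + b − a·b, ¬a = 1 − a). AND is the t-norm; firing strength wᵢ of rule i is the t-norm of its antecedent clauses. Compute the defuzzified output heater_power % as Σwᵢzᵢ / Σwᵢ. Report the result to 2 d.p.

30.77

R1 (z=56.2): hot=0.39 → w = 0.3900
R2 (z=9.0): cool=0.77, dry=0.70; AND[a·b] → w = 0.5390
R3 (z=36.0): comfortable=0.89, hot=0.39; AND[a·b] → w = 0.3471
Weighted average = (0.3900·56.2 + 0.5390·9.0 + 0.3471·36.0) / (0.3900 + 0.5390 + 0.3471)
  = 39.2646 / 1.2761 = 30.77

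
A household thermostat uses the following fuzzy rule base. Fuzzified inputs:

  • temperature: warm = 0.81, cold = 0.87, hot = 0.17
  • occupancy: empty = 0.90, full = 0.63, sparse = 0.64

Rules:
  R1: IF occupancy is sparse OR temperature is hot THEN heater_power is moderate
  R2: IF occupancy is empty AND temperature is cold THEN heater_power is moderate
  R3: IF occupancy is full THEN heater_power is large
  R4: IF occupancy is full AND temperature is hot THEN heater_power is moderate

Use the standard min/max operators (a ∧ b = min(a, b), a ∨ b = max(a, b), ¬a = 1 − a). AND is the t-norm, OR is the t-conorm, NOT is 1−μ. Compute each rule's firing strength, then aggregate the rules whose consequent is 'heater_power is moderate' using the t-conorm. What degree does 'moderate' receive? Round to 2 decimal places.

R1: sparse=0.64, hot=0.17; OR[max(a, b)] → w = 0.64
R2: empty=0.90, cold=0.87; AND[min(a, b)] → w = 0.87
R3: full=0.63 → w = 0.63
R4: full=0.63, hot=0.17; AND[min(a, b)] → w = 0.17
Rules with consequent 'moderate': {R1, R2, R4} → strengths 0.64, 0.87, 0.17
Aggregate via t-conorm [max(a, b)]: 0.87

0.87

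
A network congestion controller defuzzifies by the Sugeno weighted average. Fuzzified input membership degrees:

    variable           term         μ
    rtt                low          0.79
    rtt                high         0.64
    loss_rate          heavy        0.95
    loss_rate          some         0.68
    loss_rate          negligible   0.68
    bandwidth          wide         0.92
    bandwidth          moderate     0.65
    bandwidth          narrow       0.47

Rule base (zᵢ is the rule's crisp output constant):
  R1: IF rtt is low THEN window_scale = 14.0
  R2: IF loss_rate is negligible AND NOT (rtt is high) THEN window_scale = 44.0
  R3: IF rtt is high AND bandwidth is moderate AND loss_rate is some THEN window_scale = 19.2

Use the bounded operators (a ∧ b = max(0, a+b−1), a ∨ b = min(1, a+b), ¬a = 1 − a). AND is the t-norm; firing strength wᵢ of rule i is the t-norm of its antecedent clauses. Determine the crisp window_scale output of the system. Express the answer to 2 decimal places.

R1 (z=14.0): low=0.79 → w = 0.79
R2 (z=44.0): negligible=0.68, ¬high=1−0.64=0.36; AND[max(0, a+b−1)] → w = 0.04
R3 (z=19.2): high=0.64, moderate=0.65, some=0.68; AND[max(0, a+b−1)] → w = 0.00
Weighted average = (0.79·14.0 + 0.04·44.0 + 0.00·19.2) / (0.79 + 0.04 + 0.00)
  = 12.8200 / 0.8300 = 15.45

15.45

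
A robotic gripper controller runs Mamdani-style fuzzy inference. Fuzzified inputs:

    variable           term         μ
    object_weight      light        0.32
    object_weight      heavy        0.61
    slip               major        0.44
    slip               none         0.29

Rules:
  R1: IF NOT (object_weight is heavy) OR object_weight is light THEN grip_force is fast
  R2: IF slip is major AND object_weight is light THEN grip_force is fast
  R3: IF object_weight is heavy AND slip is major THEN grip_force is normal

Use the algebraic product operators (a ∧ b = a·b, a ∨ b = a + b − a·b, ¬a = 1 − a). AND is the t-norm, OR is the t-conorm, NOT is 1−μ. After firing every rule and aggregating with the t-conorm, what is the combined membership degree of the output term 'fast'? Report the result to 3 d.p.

0.644

R1: ¬heavy=1−0.61=0.39, light=0.32; OR[a + b − a·b] → w = 0.5852
R2: major=0.44, light=0.32; AND[a·b] → w = 0.1408
R3: heavy=0.61, major=0.44; AND[a·b] → w = 0.2684
Rules with consequent 'fast': {R1, R2} → strengths 0.5852, 0.1408
Aggregate via t-conorm [a + b − a·b]: 0.6436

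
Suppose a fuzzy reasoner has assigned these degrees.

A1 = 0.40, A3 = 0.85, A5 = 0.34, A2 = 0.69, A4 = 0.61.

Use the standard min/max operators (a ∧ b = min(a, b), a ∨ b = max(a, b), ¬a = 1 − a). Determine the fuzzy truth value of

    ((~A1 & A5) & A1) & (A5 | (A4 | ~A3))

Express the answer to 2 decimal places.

~A1 = 1 − 0.40 = 0.60
~A1 & A5 = min(a, b) on (0.60, 0.34) = 0.34
(~A1 & A5) & A1 = min(a, b) on (0.34, 0.40) = 0.34
~A3 = 1 − 0.85 = 0.15
A4 | ~A3 = max(a, b) on (0.61, 0.15) = 0.61
A5 | (A4 | ~A3) = max(a, b) on (0.34, 0.61) = 0.61
((~A1 & A5) & A1) & (A5 | (A4 | ~A3)) = min(a, b) on (0.34, 0.61) = 0.34

0.34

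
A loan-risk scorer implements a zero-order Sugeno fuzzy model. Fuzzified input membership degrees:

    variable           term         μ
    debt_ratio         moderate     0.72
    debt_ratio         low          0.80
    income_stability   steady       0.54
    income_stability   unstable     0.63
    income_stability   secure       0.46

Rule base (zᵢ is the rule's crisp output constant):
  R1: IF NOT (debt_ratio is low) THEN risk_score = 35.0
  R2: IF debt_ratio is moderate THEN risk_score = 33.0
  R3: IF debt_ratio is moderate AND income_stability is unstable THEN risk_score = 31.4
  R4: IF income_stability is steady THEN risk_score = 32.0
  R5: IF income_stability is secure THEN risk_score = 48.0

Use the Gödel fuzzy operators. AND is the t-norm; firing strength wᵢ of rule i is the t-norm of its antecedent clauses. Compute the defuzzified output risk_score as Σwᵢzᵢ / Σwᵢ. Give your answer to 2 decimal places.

R1 (z=35.0): ¬low=1−0.80=0.20 → w = 0.20
R2 (z=33.0): moderate=0.72 → w = 0.72
R3 (z=31.4): moderate=0.72, unstable=0.63; AND[min(a, b)] → w = 0.63
R4 (z=32.0): steady=0.54 → w = 0.54
R5 (z=48.0): secure=0.46 → w = 0.46
Weighted average = (0.20·35.0 + 0.72·33.0 + 0.63·31.4 + 0.54·32.0 + 0.46·48.0) / (0.20 + 0.72 + 0.63 + 0.54 + 0.46)
  = 89.9020 / 2.5500 = 35.26

35.26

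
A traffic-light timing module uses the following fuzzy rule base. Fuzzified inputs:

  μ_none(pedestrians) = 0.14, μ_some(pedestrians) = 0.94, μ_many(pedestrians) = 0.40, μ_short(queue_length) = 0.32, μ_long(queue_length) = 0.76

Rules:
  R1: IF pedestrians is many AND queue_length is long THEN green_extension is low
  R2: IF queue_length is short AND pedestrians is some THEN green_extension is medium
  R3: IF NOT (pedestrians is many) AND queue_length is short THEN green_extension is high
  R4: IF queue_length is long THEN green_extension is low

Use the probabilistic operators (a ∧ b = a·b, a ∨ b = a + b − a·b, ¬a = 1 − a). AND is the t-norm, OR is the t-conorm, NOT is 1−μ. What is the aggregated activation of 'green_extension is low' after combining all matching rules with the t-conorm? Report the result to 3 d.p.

R1: many=0.40, long=0.76; AND[a·b] → w = 0.3040
R2: short=0.32, some=0.94; AND[a·b] → w = 0.3008
R3: ¬many=1−0.40=0.60, short=0.32; AND[a·b] → w = 0.1920
R4: long=0.76 → w = 0.7600
Rules with consequent 'low': {R1, R4} → strengths 0.3040, 0.7600
Aggregate via t-conorm [a + b − a·b]: 0.8330

0.833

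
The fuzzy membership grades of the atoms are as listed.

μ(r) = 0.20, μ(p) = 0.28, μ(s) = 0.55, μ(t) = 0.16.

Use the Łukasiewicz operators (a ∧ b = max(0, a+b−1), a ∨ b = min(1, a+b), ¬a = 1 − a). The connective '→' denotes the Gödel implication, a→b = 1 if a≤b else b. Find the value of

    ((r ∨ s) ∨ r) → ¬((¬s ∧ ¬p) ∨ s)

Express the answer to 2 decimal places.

r ∨ s = min(1, a+b) on (0.20, 0.55) = 0.75
(r ∨ s) ∨ r = min(1, a+b) on (0.75, 0.20) = 0.95
¬s = 1 − 0.55 = 0.45
¬p = 1 − 0.28 = 0.72
¬s ∧ ¬p = max(0, a+b−1) on (0.45, 0.72) = 0.17
(¬s ∧ ¬p) ∨ s = min(1, a+b) on (0.17, 0.55) = 0.72
¬((¬s ∧ ¬p) ∨ s) = 1 − 0.72 = 0.28
((r ∨ s) ∨ r) → ¬((¬s ∧ ¬p) ∨ s)  [Gödel: 1 if a≤b else b] with a=0.95, b=0.28 → 0.28

0.28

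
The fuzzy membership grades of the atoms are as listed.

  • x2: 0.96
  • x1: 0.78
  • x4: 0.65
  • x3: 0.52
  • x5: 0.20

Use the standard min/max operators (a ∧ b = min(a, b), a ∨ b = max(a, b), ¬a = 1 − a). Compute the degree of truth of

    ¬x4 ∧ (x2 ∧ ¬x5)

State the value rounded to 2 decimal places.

¬x4 = 1 − 0.65 = 0.35
¬x5 = 1 − 0.20 = 0.80
x2 ∧ ¬x5 = min(a, b) on (0.96, 0.80) = 0.80
¬x4 ∧ (x2 ∧ ¬x5) = min(a, b) on (0.35, 0.80) = 0.35

0.35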